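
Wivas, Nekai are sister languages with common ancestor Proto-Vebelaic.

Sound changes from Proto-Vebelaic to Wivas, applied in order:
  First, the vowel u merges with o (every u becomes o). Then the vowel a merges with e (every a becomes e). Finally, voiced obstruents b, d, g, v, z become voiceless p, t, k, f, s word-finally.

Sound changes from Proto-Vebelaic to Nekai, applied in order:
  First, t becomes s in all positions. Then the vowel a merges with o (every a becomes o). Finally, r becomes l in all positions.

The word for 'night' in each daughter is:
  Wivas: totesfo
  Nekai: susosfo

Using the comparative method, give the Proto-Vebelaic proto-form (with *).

Position 4: Wivas has e, Nekai has o. Taking the neighbouring segments as reconstructed: Wivas e could go back to *a or *e; Nekai o could go back to *a or *o — the one source consistent with every daughter is *a.
Position 1: Wivas has t, Nekai has s. Taking the neighbouring segments as reconstructed: Wivas t can only go back to *t; Nekai s could go back to *t or *s — the one source consistent with every daughter is *t.
Position 2: Wivas has o, Nekai has u. Nekai preserves u here (none of its changes turn any other segment into u), so the proto-segment is *u.
Verify the candidate proto-form against each daughter:
Wivas: *tutasfo
  tutasfo → totasfo   [vowel merger]
  totasfo → totesfo   [vowel merger]
  totesfo (rule 3 does not apply)
  giving Wivas totesfo.
Nekai: start from *tutasfo.
  rule 1 (unconditioned shift): tutasfo → susasfo
  rule 2 (vowel merger): susasfo → susosfo
  rule 3: no change — susosfo
  ⇒ Nekai susosfo
No other proto-form is consistent with every reflex, so the reconstruction is *tutasfo.

*tutasfo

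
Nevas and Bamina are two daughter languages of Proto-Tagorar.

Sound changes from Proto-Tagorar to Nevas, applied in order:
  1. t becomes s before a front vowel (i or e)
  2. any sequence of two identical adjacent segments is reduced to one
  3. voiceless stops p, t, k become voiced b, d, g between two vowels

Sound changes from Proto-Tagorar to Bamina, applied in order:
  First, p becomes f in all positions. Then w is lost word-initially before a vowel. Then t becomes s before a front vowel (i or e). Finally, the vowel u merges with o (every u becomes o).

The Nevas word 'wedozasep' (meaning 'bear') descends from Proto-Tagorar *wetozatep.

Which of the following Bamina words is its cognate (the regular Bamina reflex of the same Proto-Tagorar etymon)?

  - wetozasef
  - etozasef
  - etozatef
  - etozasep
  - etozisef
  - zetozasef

etozasef

Bamina: *wetozatep > wetozatef > etozatef > etozasef  (by unconditioned shift, glide loss, palatalisation)
Only 'etozasef' matches the regular Bamina development of *wetozatep.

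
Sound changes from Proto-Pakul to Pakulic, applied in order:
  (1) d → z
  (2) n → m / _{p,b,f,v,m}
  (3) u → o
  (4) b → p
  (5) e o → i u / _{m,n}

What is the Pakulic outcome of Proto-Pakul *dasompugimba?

zasumpogimpa

Pakulic: start from *dasompugimba.
  rule 1 (unconditioned shift): dasompugimba → zasompugimba
  rule 2: no change — zasompugimba
  rule 3 (vowel merger): zasompugimba → zasompogimba
  rule 4 (unconditioned shift): zasompogimba → zasompogimpa
  rule 5 (pre-nasal raising): zasompogimpa → zasumpogimpa
  ⇒ Pakulic zasumpogimpa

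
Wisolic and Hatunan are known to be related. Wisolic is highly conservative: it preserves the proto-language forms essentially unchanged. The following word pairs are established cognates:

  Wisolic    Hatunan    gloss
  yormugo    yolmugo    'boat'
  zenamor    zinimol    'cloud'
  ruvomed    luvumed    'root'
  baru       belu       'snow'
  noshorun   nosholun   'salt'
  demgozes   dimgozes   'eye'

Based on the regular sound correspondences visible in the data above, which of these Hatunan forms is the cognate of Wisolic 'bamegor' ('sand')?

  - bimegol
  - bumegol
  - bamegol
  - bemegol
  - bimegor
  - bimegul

zenamor ~ zinimol — Wisolic a corresponds to Hatunan i after a consonant, before a nasal.
zenamor ~ zinimol — Wisolic r corresponds to Hatunan l word-finally.
Applying these to Wisolic 'bamegor':
  bamegor → bimegor   (a→i after a consonant, before a nasal)
  bimegor → bimegol   (r→l word-finally)
So the Hatunan cognate is 'bimegol'.

bimegol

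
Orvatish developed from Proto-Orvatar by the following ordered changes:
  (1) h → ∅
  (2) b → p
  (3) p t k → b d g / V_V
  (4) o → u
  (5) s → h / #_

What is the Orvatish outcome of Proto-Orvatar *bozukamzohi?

puzugamzui

Orvatish: *bozukamzohi > bozukamzoi > pozukamzoi > pozugamzoi > puzugamzui  (by h-loss, unconditioned shift, intervocalic voicing, vowel merger)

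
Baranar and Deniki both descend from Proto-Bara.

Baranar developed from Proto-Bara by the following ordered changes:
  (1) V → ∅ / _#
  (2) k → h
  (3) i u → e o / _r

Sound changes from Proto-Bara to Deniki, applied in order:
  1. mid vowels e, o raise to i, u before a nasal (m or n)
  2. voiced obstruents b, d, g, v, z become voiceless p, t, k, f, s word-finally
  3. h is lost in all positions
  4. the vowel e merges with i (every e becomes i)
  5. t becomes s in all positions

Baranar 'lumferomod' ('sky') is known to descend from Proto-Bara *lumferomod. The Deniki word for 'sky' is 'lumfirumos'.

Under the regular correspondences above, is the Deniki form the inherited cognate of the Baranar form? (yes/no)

Derive the expected Deniki reflex of *lumferomod:
Deniki: start from *lumferomod.
  rule 1 (pre-nasal raising): lumferomod → lumferumod
  rule 2 (final devoicing): lumferumod → lumferumot
  rule 3: no change — lumferumot
  rule 4 (vowel merger): lumferumot → lumfirumot
  rule 5 (unconditioned shift): lumfirumot → lumfirumos
  ⇒ Deniki lumfirumos
Deniki 'lumfirumos' matches the regular reflex exactly, so the pair is cognate.

yes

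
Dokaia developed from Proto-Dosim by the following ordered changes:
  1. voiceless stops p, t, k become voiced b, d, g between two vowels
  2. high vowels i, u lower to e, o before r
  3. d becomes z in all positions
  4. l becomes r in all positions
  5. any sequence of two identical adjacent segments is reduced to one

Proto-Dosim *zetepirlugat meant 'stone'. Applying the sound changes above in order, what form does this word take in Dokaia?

Dokaia: start from *zetepirlugat.
  rule 1 (intervocalic voicing): zetepirlugat → zedebirlugat
  rule 2 (pre-rhotic lowering): zedebirlugat → zedeberlugat
  rule 3 (unconditioned shift): zedeberlugat → zezeberlugat
  rule 4 (unconditioned shift): zezeberlugat → zezeberrugat
  rule 5 (degemination): zezeberrugat → zezeberugat
  ⇒ Dokaia zezeberugat

zezeberugat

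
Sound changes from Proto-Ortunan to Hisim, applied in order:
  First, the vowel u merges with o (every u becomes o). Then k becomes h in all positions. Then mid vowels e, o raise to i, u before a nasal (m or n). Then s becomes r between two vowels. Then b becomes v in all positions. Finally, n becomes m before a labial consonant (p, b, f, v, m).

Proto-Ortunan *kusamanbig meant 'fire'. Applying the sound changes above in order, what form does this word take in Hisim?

horamamvig

Hisim: start from *kusamanbig.
  rule 1 (vowel merger): kusamanbig → kosamanbig
  rule 2 (unconditioned shift): kosamanbig → hosamanbig
  rule 3: no change — hosamanbig
  rule 4 (rhotacism): hosamanbig → horamanbig
  rule 5 (unconditioned shift): horamanbig → horamanvig
  rule 6 (nasal place assimilation): horamanvig → horamamvig
  ⇒ Hisim horamamvig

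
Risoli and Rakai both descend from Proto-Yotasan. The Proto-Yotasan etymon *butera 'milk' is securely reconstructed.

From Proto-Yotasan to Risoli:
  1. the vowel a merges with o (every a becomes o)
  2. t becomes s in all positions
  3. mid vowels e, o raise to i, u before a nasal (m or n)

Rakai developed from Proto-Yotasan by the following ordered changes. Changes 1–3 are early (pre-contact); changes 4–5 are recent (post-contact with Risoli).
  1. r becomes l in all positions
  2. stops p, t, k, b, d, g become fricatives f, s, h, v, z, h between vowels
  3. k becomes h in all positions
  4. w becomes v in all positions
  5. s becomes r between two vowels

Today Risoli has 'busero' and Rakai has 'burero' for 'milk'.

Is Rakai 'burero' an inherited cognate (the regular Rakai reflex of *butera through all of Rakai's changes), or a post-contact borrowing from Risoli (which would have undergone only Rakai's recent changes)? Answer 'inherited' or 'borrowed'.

borrowed

If inherited, *butera would pass through all of Rakai's changes:
Rakai: *butera > butela > busela > burela  (by unconditioned shift, intervocalic lenition, rhotacism)
If borrowed from Risoli 'busero' after the early changes, it would undergo only the recent ones:
  rule 4 (unconditioned shift): no change (busero)
  rule 5 (rhotacism): busero → burero
  ⇒ as a loan: burero
Rakai 'burero' matches the loan outcome 'burero', not the inherited 'burela' — it skipped the early Rakai changes, so it was borrowed from Risoli.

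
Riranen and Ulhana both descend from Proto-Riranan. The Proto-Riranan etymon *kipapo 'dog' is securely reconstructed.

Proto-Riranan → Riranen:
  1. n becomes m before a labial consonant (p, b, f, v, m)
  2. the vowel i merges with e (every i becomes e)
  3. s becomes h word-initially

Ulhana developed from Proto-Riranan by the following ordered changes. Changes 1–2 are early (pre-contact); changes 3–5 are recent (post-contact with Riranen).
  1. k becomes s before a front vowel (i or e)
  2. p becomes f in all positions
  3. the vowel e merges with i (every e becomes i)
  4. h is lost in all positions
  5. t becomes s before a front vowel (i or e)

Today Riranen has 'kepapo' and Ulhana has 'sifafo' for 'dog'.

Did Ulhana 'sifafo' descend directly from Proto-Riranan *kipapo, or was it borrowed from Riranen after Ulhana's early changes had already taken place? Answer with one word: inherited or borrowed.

inherited

If inherited, *kipapo would pass through all of Ulhana's changes:
Ulhana: *kipapo > sipapo > sifafo  (by palatalisation, unconditioned shift)
If borrowed from Riranen 'kepapo' after the early changes, it would undergo only the recent ones:
  rule 3 (vowel merger): kepapo → kipapo
  rule 4 (h-loss): no change (kipapo)
  rule 5 (palatalisation): no change (kipapo)
  ⇒ as a loan: kipapo
Ulhana 'sifafo' matches the inherited outcome exactly, so it is an inherited cognate, not a loan.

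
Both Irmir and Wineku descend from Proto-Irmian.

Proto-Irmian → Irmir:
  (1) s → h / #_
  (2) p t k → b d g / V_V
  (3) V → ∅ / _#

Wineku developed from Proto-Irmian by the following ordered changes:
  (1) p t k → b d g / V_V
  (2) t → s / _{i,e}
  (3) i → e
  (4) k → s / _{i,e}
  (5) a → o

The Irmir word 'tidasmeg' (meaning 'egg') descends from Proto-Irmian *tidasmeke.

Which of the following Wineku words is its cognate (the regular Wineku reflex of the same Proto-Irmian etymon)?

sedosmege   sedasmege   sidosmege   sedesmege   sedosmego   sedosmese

sedosmege

Wineku: *tidasmeke
  tidasmeke → tidasmege   [intervocalic voicing]
  tidasmege → sidasmege   [palatalisation]
  sidasmege → sedasmege   [vowel merger]
  sedasmege (rule 4 does not apply)
  sedasmege → sedosmege   [vowel merger]
  giving Wineku sedosmege.
Only 'sedosmege' matches the regular Wineku development of *tidasmeke.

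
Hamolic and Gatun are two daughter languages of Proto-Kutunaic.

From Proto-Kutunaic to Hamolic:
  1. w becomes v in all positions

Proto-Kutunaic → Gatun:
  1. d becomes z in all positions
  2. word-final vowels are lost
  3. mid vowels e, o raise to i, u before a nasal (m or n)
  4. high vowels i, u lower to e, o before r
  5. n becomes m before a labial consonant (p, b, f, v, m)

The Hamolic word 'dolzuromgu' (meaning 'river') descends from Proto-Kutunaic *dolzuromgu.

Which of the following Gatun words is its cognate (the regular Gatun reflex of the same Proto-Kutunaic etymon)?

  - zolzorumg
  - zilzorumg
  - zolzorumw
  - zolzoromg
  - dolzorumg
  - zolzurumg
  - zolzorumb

Gatun: *dolzuromgu > zolzuromgu > zolzuromg > zolzurumg > zolzorumg  (by unconditioned shift, apocope, pre-nasal raising, pre-rhotic lowering)
The other candidates each miss or misapply at least one Gatun change.

zolzorumg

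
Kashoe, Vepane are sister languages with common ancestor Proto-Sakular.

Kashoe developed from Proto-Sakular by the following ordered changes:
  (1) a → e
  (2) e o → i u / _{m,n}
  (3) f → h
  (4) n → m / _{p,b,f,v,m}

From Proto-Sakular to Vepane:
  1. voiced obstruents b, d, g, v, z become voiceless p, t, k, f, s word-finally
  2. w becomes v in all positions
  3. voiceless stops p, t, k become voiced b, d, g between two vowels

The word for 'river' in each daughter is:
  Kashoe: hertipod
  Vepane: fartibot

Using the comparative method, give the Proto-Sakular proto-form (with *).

Position 2: Kashoe has e, Vepane has a. Vepane preserves a here (none of its changes turn any other segment into a), so the proto-segment is *a.
Position 6: Kashoe has p, Vepane has b. Kashoe preserves p here (none of its changes turn any other segment into p), so the proto-segment is *p.
Position 1: Kashoe has h, Vepane has f. Taking the neighbouring segments as reconstructed: Kashoe h could go back to *f or *h; Vepane f can only go back to *f — the one source consistent with every daughter is *f.
Verify the candidate proto-form against each daughter:
Kashoe: start from *fartipod.
  rule 1 (vowel merger): fartipod → fertipod
  rule 2: no change — fertipod
  rule 3 (unconditioned shift): fertipod → hertipod
  rule 4: no change — hertipod
  ⇒ Kashoe hertipod
Vepane: *fartipod > fartipot > fartibot  (by final devoicing, intervocalic voicing)
Only *fartipod yields all of Kashoe hertipod, Vepane fartibot.

*fartipod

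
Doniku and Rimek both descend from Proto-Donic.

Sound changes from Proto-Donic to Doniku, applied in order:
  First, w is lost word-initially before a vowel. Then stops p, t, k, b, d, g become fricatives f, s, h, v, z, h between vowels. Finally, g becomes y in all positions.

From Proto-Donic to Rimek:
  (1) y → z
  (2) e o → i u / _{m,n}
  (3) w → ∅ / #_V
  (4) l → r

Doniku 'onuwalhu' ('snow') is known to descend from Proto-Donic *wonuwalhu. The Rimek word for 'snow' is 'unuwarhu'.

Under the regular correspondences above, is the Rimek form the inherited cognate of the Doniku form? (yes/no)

Derive the expected Rimek reflex of *wonuwalhu:
Rimek: start from *wonuwalhu.
  rule 1: no change — wonuwalhu
  rule 2 (pre-nasal raising): wonuwalhu → wunuwalhu
  rule 3 (glide loss): wunuwalhu → unuwalhu
  rule 4 (unconditioned shift): unuwalhu → unuwarhu
  ⇒ Rimek unuwarhu
Rimek 'unuwarhu' matches the regular reflex exactly, so the pair is cognate.

yes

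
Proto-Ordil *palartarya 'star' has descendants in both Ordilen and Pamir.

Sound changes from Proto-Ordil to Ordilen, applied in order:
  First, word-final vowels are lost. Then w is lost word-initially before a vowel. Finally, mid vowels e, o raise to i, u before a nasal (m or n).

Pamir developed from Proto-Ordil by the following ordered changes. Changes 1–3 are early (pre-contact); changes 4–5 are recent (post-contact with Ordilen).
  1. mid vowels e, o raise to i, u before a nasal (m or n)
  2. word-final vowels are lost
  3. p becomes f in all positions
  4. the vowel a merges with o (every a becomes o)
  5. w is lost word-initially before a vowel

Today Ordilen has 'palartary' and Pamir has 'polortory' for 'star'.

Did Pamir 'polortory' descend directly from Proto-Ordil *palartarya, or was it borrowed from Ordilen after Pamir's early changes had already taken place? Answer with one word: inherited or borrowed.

If inherited, *palartarya would pass through all of Pamir's changes:
Pamir: *palartarya
  palartarya (rule 1 does not apply)
  palartarya → palartary   [apocope]
  palartary → falartary   [unconditioned shift]
  falartary → folortory   [vowel merger]
  folortory (rule 5 does not apply)
  giving Pamir folortory.
If borrowed from Ordilen 'palartary' after the early changes, it would undergo only the recent ones:
  rule 4 (vowel merger): palartary → polortory
  rule 5 (glide loss): no change (polortory)
  ⇒ as a loan: polortory
Pamir 'polortory' matches the loan outcome 'polortory', not the inherited 'folortory' — it skipped the early Pamir changes, so it was borrowed from Ordilen.

borrowed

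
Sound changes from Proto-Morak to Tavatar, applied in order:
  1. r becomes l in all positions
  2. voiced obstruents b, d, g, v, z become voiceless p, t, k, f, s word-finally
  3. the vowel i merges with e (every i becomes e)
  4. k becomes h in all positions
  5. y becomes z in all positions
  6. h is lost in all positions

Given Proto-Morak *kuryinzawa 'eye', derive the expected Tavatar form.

ulzenzawa

Tavatar: *kuryinzawa > kulyinzawa > kulyenzawa > hulyenzawa > hulzenzawa > ulzenzawa  (by unconditioned shift, vowel merger, unconditioned shift, unconditioned shift, h-loss)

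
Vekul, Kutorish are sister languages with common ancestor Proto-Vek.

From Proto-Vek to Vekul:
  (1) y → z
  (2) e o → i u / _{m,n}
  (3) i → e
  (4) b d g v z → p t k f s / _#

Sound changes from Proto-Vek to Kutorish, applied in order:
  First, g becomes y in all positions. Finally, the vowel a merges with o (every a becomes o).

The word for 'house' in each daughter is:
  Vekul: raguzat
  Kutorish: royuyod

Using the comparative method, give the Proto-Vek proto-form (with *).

*raguyad

Position 6: Vekul has a, Kutorish has o. Vekul preserves a here (none of its changes turn any other segment into a), so the proto-segment is *a.
Position 2: Vekul has a, Kutorish has o. Vekul preserves a here (none of its changes turn any other segment into a), so the proto-segment is *a.
This points to *raguyad. Verify forward in each daughter:
Vekul: *raguyad
  raguyad → raguzad   [unconditioned shift]
  raguzad (rule 2 does not apply)
  raguzad (rule 3 does not apply)
  raguzad → raguzat   [final devoicing]
  giving Vekul raguzat.
Kutorish: start from *raguyad.
  rule 1 (unconditioned shift): raguyad → rayuyad
  rule 2 (vowel merger): rayuyad → royuyod
  ⇒ Kutorish royuyod
*raguyad is the unique common source.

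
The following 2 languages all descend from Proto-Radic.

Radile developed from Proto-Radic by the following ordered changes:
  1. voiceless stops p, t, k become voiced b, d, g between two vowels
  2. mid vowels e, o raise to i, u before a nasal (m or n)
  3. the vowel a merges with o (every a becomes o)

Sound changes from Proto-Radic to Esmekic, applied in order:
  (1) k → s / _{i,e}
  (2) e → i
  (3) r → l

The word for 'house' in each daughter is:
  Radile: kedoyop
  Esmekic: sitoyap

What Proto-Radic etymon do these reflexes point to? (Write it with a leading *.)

Position 3: Radile has d, Esmekic has t. Esmekic preserves t here (none of its changes turn any other segment into t), so the proto-segment is *t.
Position 1: Radile has k, Esmekic has s. Radile preserves k here (none of its changes turn any other segment into k), so the proto-segment is *k.
Verify the candidate proto-form against each daughter:
Radile: start from *ketoyap.
  rule 1 (intervocalic voicing): ketoyap → kedoyap
  rule 2: no change — kedoyap
  rule 3 (vowel merger): kedoyap → kedoyop
  ⇒ Radile kedoyop
Esmekic: start from *ketoyap.
  rule 1 (palatalisation): ketoyap → setoyap
  rule 2 (vowel merger): setoyap → sitoyap
  rule 3: no change — sitoyap
  ⇒ Esmekic sitoyap
Only *ketoyap yields all of Radile kedoyop, Esmekic sitoyap.

*ketoyap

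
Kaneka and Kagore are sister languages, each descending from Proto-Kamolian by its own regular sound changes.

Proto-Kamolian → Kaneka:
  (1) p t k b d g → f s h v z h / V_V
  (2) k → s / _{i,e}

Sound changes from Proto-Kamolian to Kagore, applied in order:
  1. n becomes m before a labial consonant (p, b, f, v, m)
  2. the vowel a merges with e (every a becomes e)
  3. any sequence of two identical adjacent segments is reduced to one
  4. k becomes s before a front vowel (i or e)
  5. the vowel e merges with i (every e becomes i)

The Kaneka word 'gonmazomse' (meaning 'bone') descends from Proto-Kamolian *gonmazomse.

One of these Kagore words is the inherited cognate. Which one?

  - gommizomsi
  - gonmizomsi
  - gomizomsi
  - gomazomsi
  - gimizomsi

gomizomsi

Kagore: start from *gonmazomse.
  rule 1 (nasal place assimilation): gonmazomse → gommazomse
  rule 2 (vowel merger): gommazomse → gommezomse
  rule 3 (degemination): gommezomse → gomezomse
  rule 4: no change — gomezomse
  rule 5 (vowel merger): gomezomse → gomizomsi
  ⇒ Kagore gomizomsi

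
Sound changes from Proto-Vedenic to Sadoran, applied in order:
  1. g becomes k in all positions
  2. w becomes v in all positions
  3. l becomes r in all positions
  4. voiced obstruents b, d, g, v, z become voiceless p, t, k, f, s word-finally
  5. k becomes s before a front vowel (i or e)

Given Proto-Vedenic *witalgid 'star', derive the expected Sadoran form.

vitarsit

Sadoran: start from *witalgid.
  rule 1 (unconditioned shift): witalgid → witalkid
  rule 2 (unconditioned shift): witalkid → vitalkid
  rule 3 (unconditioned shift): vitalkid → vitarkid
  rule 4 (final devoicing): vitarkid → vitarkit
  rule 5 (palatalisation): vitarkit → vitarsit
  ⇒ Sadoran vitarsit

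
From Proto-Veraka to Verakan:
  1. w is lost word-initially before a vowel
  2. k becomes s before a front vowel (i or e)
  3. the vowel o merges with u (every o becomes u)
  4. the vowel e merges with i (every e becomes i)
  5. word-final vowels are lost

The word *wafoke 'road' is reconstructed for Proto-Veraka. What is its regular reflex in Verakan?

Verakan: *wafoke > afoke > afose > afuse > afusi > afus  (by glide loss, palatalisation, vowel merger, vowel merger, apocope)

afus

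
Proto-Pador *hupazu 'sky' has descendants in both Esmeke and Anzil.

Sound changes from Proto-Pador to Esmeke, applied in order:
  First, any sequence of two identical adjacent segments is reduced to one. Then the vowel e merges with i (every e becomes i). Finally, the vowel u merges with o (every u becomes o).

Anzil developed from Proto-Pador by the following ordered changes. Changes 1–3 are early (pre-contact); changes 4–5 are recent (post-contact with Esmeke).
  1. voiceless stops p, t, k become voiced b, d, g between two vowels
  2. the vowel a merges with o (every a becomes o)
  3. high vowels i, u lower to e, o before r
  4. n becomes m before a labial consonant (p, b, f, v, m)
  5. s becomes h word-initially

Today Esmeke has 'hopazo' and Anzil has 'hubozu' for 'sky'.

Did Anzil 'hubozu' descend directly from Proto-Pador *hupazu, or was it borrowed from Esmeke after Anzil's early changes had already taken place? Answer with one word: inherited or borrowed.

If inherited, *hupazu would pass through all of Anzil's changes:
Anzil: *hupazu
  hupazu → hubazu   [intervocalic voicing]
  hubazu → hubozu   [vowel merger]
  hubozu (rule 3 does not apply)
  hubozu (rule 4 does not apply)
  hubozu (rule 5 does not apply)
  giving Anzil hubozu.
If borrowed from Esmeke 'hopazo' after the early changes, it would undergo only the recent ones:
  rule 4 (nasal place assimilation): no change (hopazo)
  rule 5 (debuccalisation): no change (hopazo)
  ⇒ as a loan: hopazo
Anzil 'hubozu' matches the inherited outcome exactly, so it is an inherited cognate, not a loan.

inherited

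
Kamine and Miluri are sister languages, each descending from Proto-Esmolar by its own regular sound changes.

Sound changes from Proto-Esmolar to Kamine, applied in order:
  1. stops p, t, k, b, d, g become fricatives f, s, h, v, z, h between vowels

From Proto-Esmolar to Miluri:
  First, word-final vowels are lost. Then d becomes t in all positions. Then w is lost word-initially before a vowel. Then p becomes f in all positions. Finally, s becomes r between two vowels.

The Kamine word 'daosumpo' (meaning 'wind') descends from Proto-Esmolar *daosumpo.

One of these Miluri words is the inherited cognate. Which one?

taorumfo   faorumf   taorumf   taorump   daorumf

taorumf

Miluri: start from *daosumpo.
  rule 1 (apocope): daosumpo → daosump
  rule 2 (unconditioned shift): daosump → taosump
  rule 3: no change — taosump
  rule 4 (unconditioned shift): taosump → taosumf
  rule 5 (rhotacism): taosumf → taorumf
  ⇒ Miluri taorumf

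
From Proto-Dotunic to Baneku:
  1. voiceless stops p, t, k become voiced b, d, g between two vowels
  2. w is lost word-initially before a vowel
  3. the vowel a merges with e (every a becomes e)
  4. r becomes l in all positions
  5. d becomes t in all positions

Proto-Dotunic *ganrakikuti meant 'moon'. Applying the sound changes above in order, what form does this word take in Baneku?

Baneku: start from *ganrakikuti.
  rule 1 (intervocalic voicing): ganrakikuti → ganragigudi
  rule 2: no change — ganragigudi
  rule 3 (vowel merger): ganragigudi → genregigudi
  rule 4 (unconditioned shift): genregigudi → genlegigudi
  rule 5 (unconditioned shift): genlegigudi → genlegiguti
  ⇒ Baneku genlegiguti

genlegiguti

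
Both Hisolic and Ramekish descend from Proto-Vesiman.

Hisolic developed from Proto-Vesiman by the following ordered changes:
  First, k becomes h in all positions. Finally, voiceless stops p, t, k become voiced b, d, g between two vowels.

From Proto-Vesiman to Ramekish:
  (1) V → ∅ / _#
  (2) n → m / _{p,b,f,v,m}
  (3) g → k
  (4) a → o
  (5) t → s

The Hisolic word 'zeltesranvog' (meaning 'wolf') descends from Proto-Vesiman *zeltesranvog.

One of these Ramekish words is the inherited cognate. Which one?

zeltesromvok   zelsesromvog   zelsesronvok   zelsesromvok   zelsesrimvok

zelsesromvok

Ramekish: start from *zeltesranvog.
  rule 1: no change — zeltesranvog
  rule 2 (nasal place assimilation): zeltesranvog → zeltesramvog
  rule 3 (unconditioned shift): zeltesramvog → zeltesramvok
  rule 4 (vowel merger): zeltesramvok → zeltesromvok
  rule 5 (unconditioned shift): zeltesromvok → zelsesromvok
  ⇒ Ramekish zelsesromvok
Among the options, 'zelsesromvok' alone shows every Ramekish change applied in order.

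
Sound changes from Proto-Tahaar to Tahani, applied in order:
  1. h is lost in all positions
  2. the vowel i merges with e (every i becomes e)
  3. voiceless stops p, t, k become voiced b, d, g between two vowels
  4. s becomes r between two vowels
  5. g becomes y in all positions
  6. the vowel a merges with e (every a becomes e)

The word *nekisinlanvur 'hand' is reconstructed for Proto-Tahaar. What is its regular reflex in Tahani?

neyerenlenvur

Tahani: start from *nekisinlanvur.
  rule 1: no change — nekisinlanvur
  rule 2 (vowel merger): nekisinlanvur → nekesenlanvur
  rule 3 (intervocalic voicing): nekesenlanvur → negesenlanvur
  rule 4 (rhotacism): negesenlanvur → negerenlanvur
  rule 5 (unconditioned shift): negerenlanvur → neyerenlanvur
  rule 6 (vowel merger): neyerenlanvur → neyerenlenvur
  ⇒ Tahani neyerenlenvur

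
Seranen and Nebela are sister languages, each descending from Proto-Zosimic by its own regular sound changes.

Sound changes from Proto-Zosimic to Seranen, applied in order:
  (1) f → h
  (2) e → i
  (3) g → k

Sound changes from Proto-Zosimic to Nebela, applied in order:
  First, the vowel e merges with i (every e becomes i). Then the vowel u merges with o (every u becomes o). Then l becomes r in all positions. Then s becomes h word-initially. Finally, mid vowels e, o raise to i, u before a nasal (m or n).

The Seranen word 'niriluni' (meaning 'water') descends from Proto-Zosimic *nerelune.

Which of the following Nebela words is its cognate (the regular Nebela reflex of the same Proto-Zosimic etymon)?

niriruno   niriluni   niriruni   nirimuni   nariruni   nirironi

Nebela: *nerelune
  nerelune → niriluni   [vowel merger]
  niriluni → niriloni   [vowel merger]
  niriloni → nirironi   [unconditioned shift]
  nirironi (rule 4 does not apply)
  nirironi → niriruni   [pre-nasal raising]
  giving Nebela niriruni.
Among the options, 'niriruni' alone shows every Nebela change applied in order.

niriruni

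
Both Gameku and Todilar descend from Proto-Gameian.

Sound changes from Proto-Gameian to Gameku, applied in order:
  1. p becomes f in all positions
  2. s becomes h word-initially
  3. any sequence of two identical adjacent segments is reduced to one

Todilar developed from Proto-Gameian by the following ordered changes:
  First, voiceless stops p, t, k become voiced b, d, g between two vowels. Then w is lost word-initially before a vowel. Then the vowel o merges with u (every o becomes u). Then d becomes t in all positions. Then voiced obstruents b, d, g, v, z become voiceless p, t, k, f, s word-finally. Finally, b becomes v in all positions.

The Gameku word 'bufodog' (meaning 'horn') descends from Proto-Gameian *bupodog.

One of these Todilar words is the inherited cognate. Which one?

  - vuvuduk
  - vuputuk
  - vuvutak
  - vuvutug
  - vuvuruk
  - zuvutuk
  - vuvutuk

vuvutuk

Todilar: *bupodog
  bupodog → bubodog   [intervocalic voicing]
  bubodog (rule 2 does not apply)
  bubodog → bubudug   [vowel merger]
  bubudug → bubutug   [unconditioned shift]
  bubutug → bubutuk   [final devoicing]
  bubutuk → vuvutuk   [unconditioned shift]
  giving Todilar vuvutuk.
Only 'vuvutuk' matches the regular Todilar development of *bupodog.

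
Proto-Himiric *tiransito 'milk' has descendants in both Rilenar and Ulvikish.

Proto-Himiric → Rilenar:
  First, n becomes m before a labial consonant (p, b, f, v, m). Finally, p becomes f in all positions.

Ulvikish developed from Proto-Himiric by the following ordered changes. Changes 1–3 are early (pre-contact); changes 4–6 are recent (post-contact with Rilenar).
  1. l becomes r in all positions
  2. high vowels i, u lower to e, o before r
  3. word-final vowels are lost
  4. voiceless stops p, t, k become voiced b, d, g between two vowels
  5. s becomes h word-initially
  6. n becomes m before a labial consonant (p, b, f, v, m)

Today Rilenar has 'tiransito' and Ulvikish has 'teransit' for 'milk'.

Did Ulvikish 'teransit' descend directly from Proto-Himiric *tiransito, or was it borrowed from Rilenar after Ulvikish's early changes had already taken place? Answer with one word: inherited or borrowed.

inherited

If inherited, *tiransito would pass through all of Ulvikish's changes:
Ulvikish: *tiransito > teransito > teransit  (by pre-rhotic lowering, apocope)
If borrowed from Rilenar 'tiransito' after the early changes, it would undergo only the recent ones:
  rule 4 (intervocalic voicing): tiransito → tiransido
  rule 5 (debuccalisation): no change (tiransido)
  rule 6 (nasal place assimilation): no change (tiransido)
  ⇒ as a loan: tiransido
Ulvikish 'teransit' matches the inherited outcome exactly, so it is an inherited cognate, not a loan.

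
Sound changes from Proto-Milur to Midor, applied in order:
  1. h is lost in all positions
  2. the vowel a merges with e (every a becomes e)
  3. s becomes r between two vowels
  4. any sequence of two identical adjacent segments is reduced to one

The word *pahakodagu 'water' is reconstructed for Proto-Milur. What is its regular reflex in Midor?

Midor: start from *pahakodagu.
  rule 1 (h-loss): pahakodagu → paakodagu
  rule 2 (vowel merger): paakodagu → peekodegu
  rule 3: no change — peekodegu
  rule 4 (degemination): peekodegu → pekodegu
  ⇒ Midor pekodegu

pekodegu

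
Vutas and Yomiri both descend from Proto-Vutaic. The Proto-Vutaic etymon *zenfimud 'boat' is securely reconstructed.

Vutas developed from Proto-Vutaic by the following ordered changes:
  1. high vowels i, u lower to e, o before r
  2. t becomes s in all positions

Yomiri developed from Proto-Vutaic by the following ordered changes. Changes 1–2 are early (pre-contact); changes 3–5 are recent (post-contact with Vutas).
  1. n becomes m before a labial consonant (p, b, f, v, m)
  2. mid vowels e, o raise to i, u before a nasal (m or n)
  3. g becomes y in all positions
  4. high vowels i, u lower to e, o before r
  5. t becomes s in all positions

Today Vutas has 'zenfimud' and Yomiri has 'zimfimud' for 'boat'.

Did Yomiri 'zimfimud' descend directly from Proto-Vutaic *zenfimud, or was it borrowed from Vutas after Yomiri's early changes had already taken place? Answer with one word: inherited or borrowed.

inherited

If inherited, *zenfimud would pass through all of Yomiri's changes:
Yomiri: start from *zenfimud.
  rule 1 (nasal place assimilation): zenfimud → zemfimud
  rule 2 (pre-nasal raising): zemfimud → zimfimud
  rule 3: no change — zimfimud
  rule 4: no change — zimfimud
  rule 5: no change — zimfimud
  ⇒ Yomiri zimfimud
If borrowed from Vutas 'zenfimud' after the early changes, it would undergo only the recent ones:
  rule 3 (unconditioned shift): no change (zenfimud)
  rule 4 (pre-rhotic lowering): no change (zenfimud)
  rule 5 (unconditioned shift): no change (zenfimud)
  ⇒ as a loan: zenfimud
Yomiri 'zimfimud' matches the inherited outcome exactly, so it is an inherited cognate, not a loan.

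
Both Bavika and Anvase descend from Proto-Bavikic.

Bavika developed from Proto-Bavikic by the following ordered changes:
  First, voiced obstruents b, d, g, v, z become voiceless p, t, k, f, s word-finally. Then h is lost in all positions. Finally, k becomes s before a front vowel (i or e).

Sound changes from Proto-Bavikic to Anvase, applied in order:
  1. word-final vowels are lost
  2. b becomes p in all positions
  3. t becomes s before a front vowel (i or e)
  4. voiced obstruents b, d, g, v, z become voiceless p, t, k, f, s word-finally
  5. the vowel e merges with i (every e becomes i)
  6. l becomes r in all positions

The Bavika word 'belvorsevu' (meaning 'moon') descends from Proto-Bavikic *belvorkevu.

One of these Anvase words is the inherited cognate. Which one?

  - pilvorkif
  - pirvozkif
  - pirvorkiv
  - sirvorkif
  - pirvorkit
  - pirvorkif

Anvase: *belvorkevu > belvorkev > pelvorkev > pelvorkef > pilvorkif > pirvorkif  (by apocope, unconditioned shift, final devoicing, vowel merger, unconditioned shift)
Among the options, 'pirvorkif' alone shows every Anvase change applied in order.

pirvorkif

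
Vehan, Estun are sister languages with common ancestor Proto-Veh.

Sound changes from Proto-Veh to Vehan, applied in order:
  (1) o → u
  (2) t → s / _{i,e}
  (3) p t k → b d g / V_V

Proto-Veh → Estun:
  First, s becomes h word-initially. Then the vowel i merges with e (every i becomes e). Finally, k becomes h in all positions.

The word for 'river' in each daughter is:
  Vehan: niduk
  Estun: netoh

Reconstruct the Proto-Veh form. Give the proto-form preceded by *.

Position 4: Vehan has u, Estun has o. Estun preserves o here (none of its changes turn any other segment into o), so the proto-segment is *o.
Position 5: Vehan has k, Estun has h. Vehan preserves k here (none of its changes turn any other segment into k), so the proto-segment is *k.
Continuing position by position gives *nitok; check it forward:
Vehan: start from *nitok.
  rule 1 (vowel merger): nitok → nituk
  rule 2: no change — nituk
  rule 3 (intervocalic voicing): nituk → niduk
  ⇒ Vehan niduk
Estun: *nitok > netok > netoh  (by vowel merger, unconditioned shift)
*nitok is the unique common source.

*nitok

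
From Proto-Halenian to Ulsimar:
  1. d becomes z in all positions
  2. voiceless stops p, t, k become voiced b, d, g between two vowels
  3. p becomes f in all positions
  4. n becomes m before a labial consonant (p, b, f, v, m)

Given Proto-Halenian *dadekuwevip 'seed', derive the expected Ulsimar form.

Ulsimar: *dadekuwevip
  dadekuwevip → zazekuwevip   [unconditioned shift]
  zazekuwevip → zazeguwevip   [intervocalic voicing]
  zazeguwevip → zazeguwevif   [unconditioned shift]
  zazeguwevif (rule 4 does not apply)
  giving Ulsimar zazeguwevif.

zazeguwevif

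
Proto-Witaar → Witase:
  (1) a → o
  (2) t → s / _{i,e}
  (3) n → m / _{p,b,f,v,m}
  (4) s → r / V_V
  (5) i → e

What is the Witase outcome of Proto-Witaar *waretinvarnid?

Witase: *waretinvarnid > woretinvornid > woresinvornid > woresimvornid > worerimvornid > woreremvorned  (by vowel merger, palatalisation, nasal place assimilation, rhotacism, vowel merger)

woreremvorned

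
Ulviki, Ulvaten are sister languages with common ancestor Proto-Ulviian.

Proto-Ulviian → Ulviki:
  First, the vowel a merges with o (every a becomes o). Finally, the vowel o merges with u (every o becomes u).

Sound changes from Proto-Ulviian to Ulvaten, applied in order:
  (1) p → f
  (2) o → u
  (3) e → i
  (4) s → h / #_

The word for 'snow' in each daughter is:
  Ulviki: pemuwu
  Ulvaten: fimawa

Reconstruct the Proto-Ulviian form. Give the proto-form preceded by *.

*pemawa

Position 1: Ulviki has p, Ulvaten has f. Ulviki preserves p here (none of its changes turn any other segment into p), so the proto-segment is *p.
Position 6: Ulviki has u, Ulvaten has a. Ulvaten preserves a here (none of its changes turn any other segment into a), so the proto-segment is *a.
Position 2: Ulviki has e, Ulvaten has i. Ulviki preserves e here (none of its changes turn any other segment into e), so the proto-segment is *e.
This points to *pemawa. Verify forward in each daughter:
Ulviki: *pemawa > pemowo > pemuwu  (by vowel merger, vowel merger)
Ulvaten: start from *pemawa.
  rule 1 (unconditioned shift): pemawa → femawa
  rule 2: no change — femawa
  rule 3 (vowel merger): femawa → fimawa
  rule 4: no change — fimawa
  ⇒ Ulvaten fimawa
*pemawa is the unique common source.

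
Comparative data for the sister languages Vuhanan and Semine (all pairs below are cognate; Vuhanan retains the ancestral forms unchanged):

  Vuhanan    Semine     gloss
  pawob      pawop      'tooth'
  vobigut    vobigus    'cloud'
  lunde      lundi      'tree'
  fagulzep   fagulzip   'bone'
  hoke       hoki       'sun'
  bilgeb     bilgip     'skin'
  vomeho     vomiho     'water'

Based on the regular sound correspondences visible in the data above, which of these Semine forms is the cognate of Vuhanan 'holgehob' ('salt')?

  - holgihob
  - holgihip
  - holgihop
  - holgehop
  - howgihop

holgihop

vomeho ~ vomiho — Vuhanan e corresponds to Semine i after a consonant, before a consonant other than r, m, n, p, b, f, v.
pawob ~ pawop, bilgeb ~ bilgip — Vuhanan b corresponds to Semine p word-finally.
Applying these to Vuhanan 'holgehob':
  holgehob → holgihob   (e→i after a consonant, before a consonant other than r, m, n, p, b, f, v)
  holgihob → holgihop   (b→p word-finally)
So the Semine cognate is 'holgihop'.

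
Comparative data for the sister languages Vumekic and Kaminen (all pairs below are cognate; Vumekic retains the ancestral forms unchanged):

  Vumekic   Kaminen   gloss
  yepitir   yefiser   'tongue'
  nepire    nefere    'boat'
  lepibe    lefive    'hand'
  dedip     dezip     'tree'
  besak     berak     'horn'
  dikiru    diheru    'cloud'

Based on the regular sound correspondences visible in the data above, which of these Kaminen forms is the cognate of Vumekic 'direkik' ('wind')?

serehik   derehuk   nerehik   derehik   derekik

yepitir ~ yefiser, nepire ~ nefere — Vumekic i corresponds to Kaminen e after a consonant, before r.
dikiru ~ diheru — Vumekic k corresponds to Kaminen h between vowels (before a front vowel).
Applying these to Vumekic 'direkik':
  direkik → derekik   (i→e after a consonant, before r)
  derekik → derehik   (k→h between vowels (before a front vowel))
So the Kaminen cognate is 'derehik'.

derehik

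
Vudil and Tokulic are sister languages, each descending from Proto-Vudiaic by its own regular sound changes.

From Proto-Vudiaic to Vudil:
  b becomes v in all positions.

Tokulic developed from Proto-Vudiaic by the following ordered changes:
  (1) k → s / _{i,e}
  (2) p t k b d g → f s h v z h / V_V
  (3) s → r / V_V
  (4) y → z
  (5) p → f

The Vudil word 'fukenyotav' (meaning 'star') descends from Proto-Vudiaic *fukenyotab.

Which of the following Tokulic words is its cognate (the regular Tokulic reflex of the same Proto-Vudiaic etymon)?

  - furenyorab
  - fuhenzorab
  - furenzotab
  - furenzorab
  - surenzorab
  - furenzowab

Tokulic: start from *fukenyotab.
  rule 1 (palatalisation): fukenyotab → fusenyotab
  rule 2 (intervocalic lenition): fusenyotab → fusenyosab
  rule 3 (rhotacism): fusenyosab → furenyorab
  rule 4 (unconditioned shift): furenyorab → furenzorab
  rule 5: no change — furenzorab
  ⇒ Tokulic furenzorab
Among the options, 'furenzorab' alone shows every Tokulic change applied in order.

furenzorab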